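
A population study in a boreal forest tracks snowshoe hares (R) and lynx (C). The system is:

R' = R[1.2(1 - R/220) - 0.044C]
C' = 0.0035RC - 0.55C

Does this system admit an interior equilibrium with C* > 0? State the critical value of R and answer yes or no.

The predator equation gives dC/dt > 0 only when R > 0.55/0.0035 = 157.
Without the predator, R → K = 220. Since 220 > 157, the predator can invade and persist.

Threshold R = 157; K > 157, so yes, the predator persists.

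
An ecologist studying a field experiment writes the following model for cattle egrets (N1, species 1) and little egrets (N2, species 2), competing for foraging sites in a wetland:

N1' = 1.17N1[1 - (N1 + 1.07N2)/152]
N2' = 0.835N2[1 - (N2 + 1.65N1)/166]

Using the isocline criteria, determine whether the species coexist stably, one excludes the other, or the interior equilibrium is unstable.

unstable coexistence (outcome depends on initial conditions)

Compare the nullcline intercepts: K1/α12 = 152/1.07 = 142 < K2 = 166; K2/α21 = 166/1.65 = 101 < K1 = 152.
Since both are reversed, neither can invade when rare; the interior point is a saddle.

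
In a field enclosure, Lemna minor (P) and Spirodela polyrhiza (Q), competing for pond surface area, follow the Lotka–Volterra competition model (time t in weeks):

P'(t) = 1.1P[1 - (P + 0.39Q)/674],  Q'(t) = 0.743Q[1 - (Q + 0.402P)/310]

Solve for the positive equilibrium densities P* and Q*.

Setting both brackets to zero gives the nullclines P + 0.39Q = 674 and 0.402P + Q = 310.
Substituting Q = 310 - 0.402P into the first: P(1 - 0.39·0.402) = 674 - 0.39·310.
So P* = 553/0.843 = 656, and then Q* = 310 - 0.402·656 = 46.3.

P* ≈ 656, Q* ≈ 46.3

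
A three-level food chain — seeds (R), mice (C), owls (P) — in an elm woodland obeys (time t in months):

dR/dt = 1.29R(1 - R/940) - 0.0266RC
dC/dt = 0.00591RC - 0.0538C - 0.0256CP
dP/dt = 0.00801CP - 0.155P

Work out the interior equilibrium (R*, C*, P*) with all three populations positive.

From dP/dt = 0: 0.00801C* = 0.155, so C* = 19.4.
From dR/dt = 0: 1.29(1 - R*/940) = 0.0266·19.4, giving R* = 940·(1 - 0.399) = 565.
From dC/dt = 0: 0.00591·565 - 0.0538 = 0.0256P*, so P* = 3.28/0.0256 = 128.

R* ≈ 565, C* ≈ 19.4, P* ≈ 128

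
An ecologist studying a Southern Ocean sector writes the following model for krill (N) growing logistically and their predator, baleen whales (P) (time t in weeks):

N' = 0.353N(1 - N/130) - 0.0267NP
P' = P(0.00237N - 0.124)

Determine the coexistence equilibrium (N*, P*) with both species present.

N* ≈ 52.3, P* ≈ 7.9

From dP/dt = 0 with P > 0: 0.00237N* = 0.124, so N* = 52.3.
Substitute into dN/dt = 0: 0.353(1 - 52.3/130) = 0.0267P*.
The bracket is 0.598, giving P* = 0.211/0.0267 = 7.9.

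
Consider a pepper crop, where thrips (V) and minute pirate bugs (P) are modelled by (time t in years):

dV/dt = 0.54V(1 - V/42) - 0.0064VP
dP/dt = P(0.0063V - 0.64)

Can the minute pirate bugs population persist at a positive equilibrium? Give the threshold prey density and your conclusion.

The predator equation gives dP/dt > 0 only when V > 0.64/0.0063 = 102.
Without the predator, V → K = 42. Since 42 < 102, the predator cannot invade.

Threshold V = 102; K < 102, so no, the predator goes extinct.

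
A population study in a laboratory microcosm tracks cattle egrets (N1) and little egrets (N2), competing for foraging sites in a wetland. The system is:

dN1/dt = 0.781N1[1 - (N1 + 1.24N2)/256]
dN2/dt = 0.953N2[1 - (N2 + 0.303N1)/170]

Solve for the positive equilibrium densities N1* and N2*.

Setting both brackets to zero gives the nullclines N1 + 1.24N2 = 256 and 0.303N1 + N2 = 170.
Substituting N2 = 170 - 0.303N1 into the first: N1(1 - 1.24·0.303) = 256 - 1.24·170.
So N1* = 45.2/0.624 = 72.4, and then N2* = 170 - 0.303·72.4 = 148.

N1* ≈ 72.4, N2* ≈ 148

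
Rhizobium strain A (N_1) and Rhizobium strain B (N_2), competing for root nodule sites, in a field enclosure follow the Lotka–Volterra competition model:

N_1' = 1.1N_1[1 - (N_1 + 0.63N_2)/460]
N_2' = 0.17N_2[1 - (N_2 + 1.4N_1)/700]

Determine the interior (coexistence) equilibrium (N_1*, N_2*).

Setting both brackets to zero gives the nullclines N_1 + 0.63N_2 = 460 and 1.4N_1 + N_2 = 700.
Substituting N_2 = 700 - 1.4N_1 into the first: N_1(1 - 0.63·1.4) = 460 - 0.63·700.
So N_1* = 19/0.118 = 161, and then N_2* = 700 - 1.4·161 = 475.

N_1* ≈ 161, N_2* ≈ 475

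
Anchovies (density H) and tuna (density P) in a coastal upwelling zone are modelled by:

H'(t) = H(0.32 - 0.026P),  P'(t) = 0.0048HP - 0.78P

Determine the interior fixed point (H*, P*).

H* ≈ 163, P* ≈ 12.3

Set dP/dt = 0 with P > 0: 0.0048H - 0.78 = 0, so H* = 0.78/0.0048 = 163.
Set dH/dt = 0 with H > 0: 0.32 - 0.026P = 0, so P* = 0.32/0.026 = 12.3.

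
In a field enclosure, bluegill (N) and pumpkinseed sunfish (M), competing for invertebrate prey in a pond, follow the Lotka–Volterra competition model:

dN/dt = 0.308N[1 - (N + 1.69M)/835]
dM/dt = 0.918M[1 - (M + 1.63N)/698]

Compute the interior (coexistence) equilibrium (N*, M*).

Setting both brackets to zero gives the nullclines N + 1.69M = 835 and 1.63N + M = 698.
Substituting M = 698 - 1.63N into the first: N(1 - 1.69·1.63) = 835 - 1.69·698.
So N* = -345/-1.75 = 196, and then M* = 698 - 1.63·196 = 378.

N* ≈ 196, M* ≈ 378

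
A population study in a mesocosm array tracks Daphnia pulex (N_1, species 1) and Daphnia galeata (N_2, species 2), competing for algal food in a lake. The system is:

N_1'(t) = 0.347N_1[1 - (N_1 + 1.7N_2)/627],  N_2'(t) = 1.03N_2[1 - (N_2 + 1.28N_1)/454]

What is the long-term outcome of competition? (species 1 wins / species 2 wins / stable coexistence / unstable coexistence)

unstable coexistence (outcome depends on initial conditions)

Compare the nullcline intercepts: K1/α12 = 627/1.7 = 369 < K2 = 454; K2/α21 = 454/1.28 = 355 < K1 = 627.
Since both are reversed, neither can invade when rare; the interior point is a saddle.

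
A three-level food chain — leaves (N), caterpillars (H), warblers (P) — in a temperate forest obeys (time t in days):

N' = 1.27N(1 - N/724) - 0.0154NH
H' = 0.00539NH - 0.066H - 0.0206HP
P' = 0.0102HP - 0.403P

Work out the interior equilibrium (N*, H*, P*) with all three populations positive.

From dP/dt = 0: 0.0102H* = 0.403, so H* = 39.5.
From dN/dt = 0: 1.27(1 - N*/724) = 0.0154·39.5, giving N* = 724·(1 - 0.479) = 377.
From dH/dt = 0: 0.00539·377 - 0.066 = 0.0206P*, so P* = 1.97/0.0206 = 95.5.

N* ≈ 377, H* ≈ 39.5, P* ≈ 95.5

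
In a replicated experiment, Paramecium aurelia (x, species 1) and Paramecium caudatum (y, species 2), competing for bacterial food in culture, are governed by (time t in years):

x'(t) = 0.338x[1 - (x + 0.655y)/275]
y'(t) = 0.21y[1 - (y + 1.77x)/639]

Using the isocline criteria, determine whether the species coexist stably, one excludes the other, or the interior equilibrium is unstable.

species 2 excludes species 1

Compare the nullcline intercepts: K1/α12 = 275/0.655 = 420 < K2 = 639; K2/α21 = 639/1.77 = 361 > K1 = 275.
Since the inequalities point opposite ways, species 2 can invade but species 1 cannot.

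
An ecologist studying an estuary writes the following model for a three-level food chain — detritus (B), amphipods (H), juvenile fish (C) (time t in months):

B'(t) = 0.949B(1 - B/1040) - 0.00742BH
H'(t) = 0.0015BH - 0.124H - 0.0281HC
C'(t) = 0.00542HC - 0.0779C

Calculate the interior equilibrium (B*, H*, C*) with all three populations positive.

From dC/dt = 0: 0.00542H* = 0.0779, so H* = 14.4.
From dB/dt = 0: 0.949(1 - B*/1040) = 0.00742·14.4, giving B* = 1040·(1 - 0.112) = 923.
From dH/dt = 0: 0.0015·923 - 0.124 = 0.0281C*, so C* = 1.26/0.0281 = 44.9.

B* ≈ 923, H* ≈ 14.4, C* ≈ 44.9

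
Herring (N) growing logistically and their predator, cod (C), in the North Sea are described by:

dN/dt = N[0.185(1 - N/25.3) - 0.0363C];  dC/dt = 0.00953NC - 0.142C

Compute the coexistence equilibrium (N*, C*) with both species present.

N* ≈ 14.9, C* ≈ 2.09

From dC/dt = 0 with C > 0: 0.00953N* = 0.142, so N* = 14.9.
Substitute into dN/dt = 0: 0.185(1 - 14.9/25.3) = 0.0363C*.
The bracket is 0.411, giving C* = 0.076/0.0363 = 2.09.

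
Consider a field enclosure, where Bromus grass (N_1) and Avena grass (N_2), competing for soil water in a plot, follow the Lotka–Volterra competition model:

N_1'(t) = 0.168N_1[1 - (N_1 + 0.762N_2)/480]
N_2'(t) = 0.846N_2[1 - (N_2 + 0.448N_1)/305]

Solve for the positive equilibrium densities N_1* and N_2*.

N_1* ≈ 376, N_2* ≈ 137

Setting both brackets to zero gives the nullclines N_1 + 0.762N_2 = 480 and 0.448N_1 + N_2 = 305.
Substituting N_2 = 305 - 0.448N_1 into the first: N_1(1 - 0.762·0.448) = 480 - 0.762·305.
So N_1* = 248/0.659 = 376, and then N_2* = 305 - 0.448·376 = 137.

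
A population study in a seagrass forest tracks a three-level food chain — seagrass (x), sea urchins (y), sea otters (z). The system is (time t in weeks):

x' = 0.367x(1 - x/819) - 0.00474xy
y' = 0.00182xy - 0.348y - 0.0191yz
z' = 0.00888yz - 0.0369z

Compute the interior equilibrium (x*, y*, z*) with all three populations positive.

From dz/dt = 0: 0.00888y* = 0.0369, so y* = 4.16.
From dx/dt = 0: 0.367(1 - x*/819) = 0.00474·4.16, giving x* = 819·(1 - 0.0537) = 775.
From dy/dt = 0: 0.00182·775 - 0.348 = 0.0191z*, so z* = 1.06/0.0191 = 55.6.

x* ≈ 775, y* ≈ 4.16, z* ≈ 55.6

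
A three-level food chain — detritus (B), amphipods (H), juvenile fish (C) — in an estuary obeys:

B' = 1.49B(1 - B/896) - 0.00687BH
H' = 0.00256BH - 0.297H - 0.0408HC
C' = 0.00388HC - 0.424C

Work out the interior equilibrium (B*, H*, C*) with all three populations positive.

B* ≈ 445, H* ≈ 109, C* ≈ 20.6

From dC/dt = 0: 0.00388H* = 0.424, so H* = 109.
From dB/dt = 0: 1.49(1 - B*/896) = 0.00687·109, giving B* = 896·(1 - 0.504) = 445.
From dH/dt = 0: 0.00256·445 - 0.297 = 0.0408C*, so C* = 0.841/0.0408 = 20.6.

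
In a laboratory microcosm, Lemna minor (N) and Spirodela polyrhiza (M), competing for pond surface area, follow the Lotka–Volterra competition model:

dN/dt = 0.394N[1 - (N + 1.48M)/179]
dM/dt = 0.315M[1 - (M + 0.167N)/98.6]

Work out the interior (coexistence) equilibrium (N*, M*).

Setting both brackets to zero gives the nullclines N + 1.48M = 179 and 0.167N + M = 98.6.
Substituting M = 98.6 - 0.167N into the first: N(1 - 1.48·0.167) = 179 - 1.48·98.6.
So N* = 33.1/0.753 = 43.9, and then M* = 98.6 - 0.167·43.9 = 91.3.

N* ≈ 43.9, M* ≈ 91.3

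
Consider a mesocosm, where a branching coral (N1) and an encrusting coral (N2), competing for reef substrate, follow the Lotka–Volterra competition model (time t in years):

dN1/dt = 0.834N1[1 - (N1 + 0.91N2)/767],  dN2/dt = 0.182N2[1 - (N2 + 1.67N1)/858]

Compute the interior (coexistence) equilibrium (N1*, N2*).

Setting both brackets to zero gives the nullclines N1 + 0.91N2 = 767 and 1.67N1 + N2 = 858.
Substituting N2 = 858 - 1.67N1 into the first: N1(1 - 0.91·1.67) = 767 - 0.91·858.
So N1* = -13.8/-0.52 = 26.5, and then N2* = 858 - 1.67·26.5 = 814.

N1* ≈ 26.5, N2* ≈ 814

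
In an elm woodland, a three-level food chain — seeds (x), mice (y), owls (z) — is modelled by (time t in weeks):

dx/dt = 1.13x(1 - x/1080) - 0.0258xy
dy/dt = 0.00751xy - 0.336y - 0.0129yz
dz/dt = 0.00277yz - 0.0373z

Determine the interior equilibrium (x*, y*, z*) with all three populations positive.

x* ≈ 748, y* ≈ 13.5, z* ≈ 409

From dz/dt = 0: 0.00277y* = 0.0373, so y* = 13.5.
From dx/dt = 0: 1.13(1 - x*/1080) = 0.0258·13.5, giving x* = 1080·(1 - 0.307) = 748.
From dy/dt = 0: 0.00751·748 - 0.336 = 0.0129z*, so z* = 5.28/0.0129 = 409.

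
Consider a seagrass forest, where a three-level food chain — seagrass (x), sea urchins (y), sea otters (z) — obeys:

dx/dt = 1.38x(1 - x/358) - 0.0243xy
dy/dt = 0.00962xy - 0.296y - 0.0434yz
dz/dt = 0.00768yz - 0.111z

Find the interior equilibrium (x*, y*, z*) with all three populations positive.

x* ≈ 267, y* ≈ 14.5, z* ≈ 52.3

From dz/dt = 0: 0.00768y* = 0.111, so y* = 14.5.
From dx/dt = 0: 1.38(1 - x*/358) = 0.0243·14.5, giving x* = 358·(1 - 0.255) = 267.
From dy/dt = 0: 0.00962·267 - 0.296 = 0.0434z*, so z* = 2.27/0.0434 = 52.3.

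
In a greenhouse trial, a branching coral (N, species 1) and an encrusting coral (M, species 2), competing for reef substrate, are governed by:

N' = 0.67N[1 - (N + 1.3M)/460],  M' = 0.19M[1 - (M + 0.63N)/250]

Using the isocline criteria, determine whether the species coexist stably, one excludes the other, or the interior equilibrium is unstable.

species 1 excludes species 2

Compare the nullcline intercepts: K1/α12 = 460/1.3 = 354 > K2 = 250; K2/α21 = 250/0.63 = 397 < K1 = 460.
Since the inequalities point opposite ways, species 1 can invade but species 2 cannot.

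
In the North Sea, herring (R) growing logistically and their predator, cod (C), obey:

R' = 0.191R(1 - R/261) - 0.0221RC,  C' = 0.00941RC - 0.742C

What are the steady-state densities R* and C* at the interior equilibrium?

From dC/dt = 0 with C > 0: 0.00941R* = 0.742, so R* = 78.9.
Substitute into dR/dt = 0: 0.191(1 - 78.9/261) = 0.0221C*.
The bracket is 0.698, giving C* = 0.133/0.0221 = 6.03.

R* ≈ 78.9, C* ≈ 6.03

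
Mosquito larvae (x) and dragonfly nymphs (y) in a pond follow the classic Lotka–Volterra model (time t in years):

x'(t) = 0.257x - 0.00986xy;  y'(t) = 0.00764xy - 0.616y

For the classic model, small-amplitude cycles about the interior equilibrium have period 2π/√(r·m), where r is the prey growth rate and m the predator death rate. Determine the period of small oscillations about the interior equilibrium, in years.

T ≈ 15.8 years

Here r = 0.257 and m = 0.616, so r·m = 0.158.
ω = √0.158 = 0.398 per year, hence T = 2π/ω ≈ 15.8 years.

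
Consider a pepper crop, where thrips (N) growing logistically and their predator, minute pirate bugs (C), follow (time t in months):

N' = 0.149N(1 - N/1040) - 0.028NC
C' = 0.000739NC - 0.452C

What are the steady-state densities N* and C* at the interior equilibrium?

N* ≈ 612, C* ≈ 2.19

From dC/dt = 0 with C > 0: 0.000739N* = 0.452, so N* = 612.
Substitute into dN/dt = 0: 0.149(1 - 612/1040) = 0.028C*.
The bracket is 0.412, giving C* = 0.0614/0.028 = 2.19.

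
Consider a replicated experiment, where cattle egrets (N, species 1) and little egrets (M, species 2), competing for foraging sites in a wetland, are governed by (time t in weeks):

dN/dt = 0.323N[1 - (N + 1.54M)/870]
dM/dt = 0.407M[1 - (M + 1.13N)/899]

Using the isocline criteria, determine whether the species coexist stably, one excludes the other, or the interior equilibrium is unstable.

unstable coexistence (outcome depends on initial conditions)

Compare the nullcline intercepts: K1/α12 = 870/1.54 = 565 < K2 = 899; K2/α21 = 899/1.13 = 796 < K1 = 870.
Since both are reversed, neither can invade when rare; the interior point is a saddle.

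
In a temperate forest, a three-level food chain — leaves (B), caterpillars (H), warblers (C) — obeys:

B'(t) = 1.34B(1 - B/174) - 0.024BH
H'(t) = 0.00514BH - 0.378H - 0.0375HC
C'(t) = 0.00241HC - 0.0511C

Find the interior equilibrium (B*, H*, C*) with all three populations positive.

B* ≈ 108, H* ≈ 21.2, C* ≈ 4.71

From dC/dt = 0: 0.00241H* = 0.0511, so H* = 21.2.
From dB/dt = 0: 1.34(1 - B*/174) = 0.024·21.2, giving B* = 174·(1 - 0.38) = 108.
From dH/dt = 0: 0.00514·108 - 0.378 = 0.0375C*, so C* = 0.177/0.0375 = 4.71.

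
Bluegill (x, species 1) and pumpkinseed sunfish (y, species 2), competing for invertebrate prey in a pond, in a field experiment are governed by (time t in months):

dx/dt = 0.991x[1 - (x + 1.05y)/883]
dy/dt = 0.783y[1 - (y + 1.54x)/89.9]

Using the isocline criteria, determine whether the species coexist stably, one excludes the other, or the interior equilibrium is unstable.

species 1 excludes species 2

Compare the nullcline intercepts: K1/α12 = 883/1.05 = 841 > K2 = 89.9; K2/α21 = 89.9/1.54 = 58.4 < K1 = 883.
Since the inequalities point opposite ways, species 1 can invade but species 2 cannot.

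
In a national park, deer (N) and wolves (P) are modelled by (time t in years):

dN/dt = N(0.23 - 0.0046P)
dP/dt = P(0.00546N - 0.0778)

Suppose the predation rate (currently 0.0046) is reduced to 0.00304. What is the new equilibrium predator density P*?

At the interior fixed point, setting dN/dt = 0 with N > 0 fixes P* = (prey growth rate)/(NP coefficient) — independent of the other coefficients.
With the change, P* = 0.23/0.00304 = 75.7; it rises from 50.

P* ≈ 75.7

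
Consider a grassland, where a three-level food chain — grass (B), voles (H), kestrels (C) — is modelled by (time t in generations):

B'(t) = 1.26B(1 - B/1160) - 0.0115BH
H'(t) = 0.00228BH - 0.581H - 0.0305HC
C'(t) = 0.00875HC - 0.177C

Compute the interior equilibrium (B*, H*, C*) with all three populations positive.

From dC/dt = 0: 0.00875H* = 0.177, so H* = 20.2.
From dB/dt = 0: 1.26(1 - B*/1160) = 0.0115·20.2, giving B* = 1160·(1 - 0.185) = 946.
From dH/dt = 0: 0.00228·946 - 0.581 = 0.0305C*, so C* = 1.58/0.0305 = 51.7.

B* ≈ 946, H* ≈ 20.2, C* ≈ 51.7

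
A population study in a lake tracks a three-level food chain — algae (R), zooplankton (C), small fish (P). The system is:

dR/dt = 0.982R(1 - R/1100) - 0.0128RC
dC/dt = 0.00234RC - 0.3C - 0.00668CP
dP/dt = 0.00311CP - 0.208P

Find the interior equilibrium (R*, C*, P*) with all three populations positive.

R* ≈ 141, C* ≈ 66.9, P* ≈ 4.5

From dP/dt = 0: 0.00311C* = 0.208, so C* = 66.9.
From dR/dt = 0: 0.982(1 - R*/1100) = 0.0128·66.9, giving R* = 1100·(1 - 0.872) = 141.
From dC/dt = 0: 0.00234·141 - 0.3 = 0.00668P*, so P* = 0.0301/0.00668 = 4.5.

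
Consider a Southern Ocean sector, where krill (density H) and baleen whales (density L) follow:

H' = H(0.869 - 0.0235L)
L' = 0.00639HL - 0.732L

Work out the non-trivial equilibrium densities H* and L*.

H* ≈ 115, L* ≈ 37

Set dL/dt = 0 with L > 0: 0.00639H - 0.732 = 0, so H* = 0.732/0.00639 = 115.
Set dH/dt = 0 with H > 0: 0.869 - 0.0235L = 0, so L* = 0.869/0.0235 = 37.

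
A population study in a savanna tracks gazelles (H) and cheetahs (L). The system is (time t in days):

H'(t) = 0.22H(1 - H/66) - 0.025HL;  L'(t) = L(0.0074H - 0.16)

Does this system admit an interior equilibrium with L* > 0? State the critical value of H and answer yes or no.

Threshold H = 21.6; K > 21.6, so yes, the predator persists.

The predator equation gives dL/dt > 0 only when H > 0.16/0.0074 = 21.6.
Without the predator, H → K = 66. Since 66 > 21.6, the predator can invade and persist.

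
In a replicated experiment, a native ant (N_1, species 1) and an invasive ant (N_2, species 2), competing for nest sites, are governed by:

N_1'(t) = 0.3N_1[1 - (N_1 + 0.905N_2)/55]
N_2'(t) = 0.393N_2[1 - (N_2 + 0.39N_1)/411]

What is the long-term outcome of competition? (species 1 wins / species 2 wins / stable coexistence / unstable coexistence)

species 2 excludes species 1

Compare the nullcline intercepts: K1/α12 = 55/0.905 = 60.8 < K2 = 411; K2/α21 = 411/0.39 = 1050 > K1 = 55.
Since the inequalities point opposite ways, species 2 can invade but species 1 cannot.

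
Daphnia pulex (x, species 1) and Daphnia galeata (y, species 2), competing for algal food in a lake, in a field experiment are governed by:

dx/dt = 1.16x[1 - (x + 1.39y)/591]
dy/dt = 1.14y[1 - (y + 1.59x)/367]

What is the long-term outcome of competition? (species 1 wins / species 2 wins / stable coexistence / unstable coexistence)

species 1 excludes species 2

Compare the nullcline intercepts: K1/α12 = 591/1.39 = 425 > K2 = 367; K2/α21 = 367/1.59 = 231 < K1 = 591.
Since the inequalities point opposite ways, species 1 can invade but species 2 cannot.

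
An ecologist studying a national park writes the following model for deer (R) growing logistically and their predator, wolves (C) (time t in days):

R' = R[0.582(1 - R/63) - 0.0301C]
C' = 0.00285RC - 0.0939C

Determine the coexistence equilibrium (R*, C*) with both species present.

From dC/dt = 0 with C > 0: 0.00285R* = 0.0939, so R* = 32.9.
Substitute into dR/dt = 0: 0.582(1 - 32.9/63) = 0.0301C*.
The bracket is 0.477, giving C* = 0.278/0.0301 = 9.22.

R* ≈ 32.9, C* ≈ 9.22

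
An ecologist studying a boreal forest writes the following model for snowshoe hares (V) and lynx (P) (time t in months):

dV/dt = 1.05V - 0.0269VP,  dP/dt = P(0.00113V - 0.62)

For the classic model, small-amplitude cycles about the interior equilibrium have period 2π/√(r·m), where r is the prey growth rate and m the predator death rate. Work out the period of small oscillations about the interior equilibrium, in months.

Here r = 1.05 and m = 0.62, so r·m = 0.651.
ω = √0.651 = 0.807 per month, hence T = 2π/ω ≈ 7.79 months.

T ≈ 7.79 months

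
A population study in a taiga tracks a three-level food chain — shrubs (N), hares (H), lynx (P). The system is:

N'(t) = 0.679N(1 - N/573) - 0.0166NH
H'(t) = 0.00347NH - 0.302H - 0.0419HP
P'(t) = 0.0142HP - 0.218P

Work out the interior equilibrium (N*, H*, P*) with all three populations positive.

From dP/dt = 0: 0.0142H* = 0.218, so H* = 15.4.
From dN/dt = 0: 0.679(1 - N*/573) = 0.0166·15.4, giving N* = 573·(1 - 0.375) = 358.
From dH/dt = 0: 0.00347·358 - 0.302 = 0.0419P*, so P* = 0.94/0.0419 = 22.4.

N* ≈ 358, H* ≈ 15.4, P* ≈ 22.4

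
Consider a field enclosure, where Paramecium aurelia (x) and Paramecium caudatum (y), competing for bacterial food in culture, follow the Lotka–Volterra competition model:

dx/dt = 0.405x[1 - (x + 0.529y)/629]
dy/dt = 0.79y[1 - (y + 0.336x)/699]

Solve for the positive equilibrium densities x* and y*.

Setting both brackets to zero gives the nullclines x + 0.529y = 629 and 0.336x + y = 699.
Substituting y = 699 - 0.336x into the first: x(1 - 0.529·0.336) = 629 - 0.529·699.
So x* = 259/0.822 = 315, and then y* = 699 - 0.336·315 = 593.

x* ≈ 315, y* ≈ 593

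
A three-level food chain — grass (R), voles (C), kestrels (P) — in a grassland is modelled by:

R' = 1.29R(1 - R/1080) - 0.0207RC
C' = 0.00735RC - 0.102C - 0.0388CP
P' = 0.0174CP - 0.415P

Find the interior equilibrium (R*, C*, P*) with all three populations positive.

R* ≈ 667, C* ≈ 23.9, P* ≈ 124

From dP/dt = 0: 0.0174C* = 0.415, so C* = 23.9.
From dR/dt = 0: 1.29(1 - R*/1080) = 0.0207·23.9, giving R* = 1080·(1 - 0.383) = 667.
From dC/dt = 0: 0.00735·667 - 0.102 = 0.0388P*, so P* = 4.8/0.0388 = 124.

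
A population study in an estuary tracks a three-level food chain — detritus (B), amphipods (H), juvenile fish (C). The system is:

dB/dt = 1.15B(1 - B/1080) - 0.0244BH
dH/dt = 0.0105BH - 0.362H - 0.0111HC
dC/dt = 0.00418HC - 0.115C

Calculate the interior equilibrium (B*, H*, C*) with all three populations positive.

B* ≈ 450, H* ≈ 27.5, C* ≈ 393

From dC/dt = 0: 0.00418H* = 0.115, so H* = 27.5.
From dB/dt = 0: 1.15(1 - B*/1080) = 0.0244·27.5, giving B* = 1080·(1 - 0.584) = 450.
From dH/dt = 0: 0.0105·450 - 0.362 = 0.0111C*, so C* = 4.36/0.0111 = 393.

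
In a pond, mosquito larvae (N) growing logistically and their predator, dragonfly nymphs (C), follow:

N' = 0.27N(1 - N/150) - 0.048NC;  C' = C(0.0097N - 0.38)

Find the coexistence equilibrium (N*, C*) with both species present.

From dC/dt = 0 with C > 0: 0.0097N* = 0.38, so N* = 39.2.
Substitute into dN/dt = 0: 0.27(1 - 39.2/150) = 0.048C*.
The bracket is 0.739, giving C* = 0.199/0.048 = 4.16.

N* ≈ 39.2, C* ≈ 4.16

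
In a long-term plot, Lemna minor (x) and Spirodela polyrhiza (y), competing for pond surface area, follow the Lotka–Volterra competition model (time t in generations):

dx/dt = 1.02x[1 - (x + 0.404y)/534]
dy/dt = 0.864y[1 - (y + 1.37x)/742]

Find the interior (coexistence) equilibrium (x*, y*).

x* ≈ 525, y* ≈ 23.3

Setting both brackets to zero gives the nullclines x + 0.404y = 534 and 1.37x + y = 742.
Substituting y = 742 - 1.37x into the first: x(1 - 0.404·1.37) = 534 - 0.404·742.
So x* = 234/0.447 = 525, and then y* = 742 - 1.37·525 = 23.3.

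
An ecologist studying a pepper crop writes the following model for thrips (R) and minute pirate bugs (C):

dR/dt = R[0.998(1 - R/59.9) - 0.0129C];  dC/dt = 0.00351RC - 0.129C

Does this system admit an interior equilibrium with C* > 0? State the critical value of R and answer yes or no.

The predator equation gives dC/dt > 0 only when R > 0.129/0.00351 = 36.8.
Without the predator, R → K = 59.9. Since 59.9 > 36.8, the predator can invade and persist.

Threshold R = 36.8; K > 36.8, so yes, the predator persists.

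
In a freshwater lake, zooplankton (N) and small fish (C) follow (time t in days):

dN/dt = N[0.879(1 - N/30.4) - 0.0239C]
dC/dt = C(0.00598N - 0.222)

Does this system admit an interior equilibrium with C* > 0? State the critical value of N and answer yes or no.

Threshold N = 37.1; K < 37.1, so no, the predator goes extinct.

The predator equation gives dC/dt > 0 only when N > 0.222/0.00598 = 37.1.
Without the predator, N → K = 30.4. Since 30.4 < 37.1, the predator cannot invade.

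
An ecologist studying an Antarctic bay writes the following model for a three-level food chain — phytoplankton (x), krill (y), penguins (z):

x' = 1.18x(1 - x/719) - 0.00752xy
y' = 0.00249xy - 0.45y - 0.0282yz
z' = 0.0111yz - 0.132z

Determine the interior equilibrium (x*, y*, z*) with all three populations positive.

x* ≈ 665, y* ≈ 11.9, z* ≈ 42.7

From dz/dt = 0: 0.0111y* = 0.132, so y* = 11.9.
From dx/dt = 0: 1.18(1 - x*/719) = 0.00752·11.9, giving x* = 719·(1 - 0.0758) = 665.
From dy/dt = 0: 0.00249·665 - 0.45 = 0.0282z*, so z* = 1.2/0.0282 = 42.7.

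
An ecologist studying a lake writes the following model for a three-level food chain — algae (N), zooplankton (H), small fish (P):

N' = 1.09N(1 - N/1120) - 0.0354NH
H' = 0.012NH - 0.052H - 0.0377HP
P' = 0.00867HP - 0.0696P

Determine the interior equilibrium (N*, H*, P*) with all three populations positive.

From dP/dt = 0: 0.00867H* = 0.0696, so H* = 8.03.
From dN/dt = 0: 1.09(1 - N*/1120) = 0.0354·8.03, giving N* = 1120·(1 - 0.261) = 828.
From dH/dt = 0: 0.012·828 - 0.052 = 0.0377P*, so P* = 9.88/0.0377 = 262.

N* ≈ 828, H* ≈ 8.03, P* ≈ 262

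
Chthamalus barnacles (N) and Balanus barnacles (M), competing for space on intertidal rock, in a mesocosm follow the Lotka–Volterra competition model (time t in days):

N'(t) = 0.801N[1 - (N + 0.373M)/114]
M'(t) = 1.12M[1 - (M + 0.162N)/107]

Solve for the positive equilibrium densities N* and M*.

Setting both brackets to zero gives the nullclines N + 0.373M = 114 and 0.162N + M = 107.
Substituting M = 107 - 0.162N into the first: N(1 - 0.373·0.162) = 114 - 0.373·107.
So N* = 74.1/0.94 = 78.9, and then M* = 107 - 0.162·78.9 = 94.2.

N* ≈ 78.9, M* ≈ 94.2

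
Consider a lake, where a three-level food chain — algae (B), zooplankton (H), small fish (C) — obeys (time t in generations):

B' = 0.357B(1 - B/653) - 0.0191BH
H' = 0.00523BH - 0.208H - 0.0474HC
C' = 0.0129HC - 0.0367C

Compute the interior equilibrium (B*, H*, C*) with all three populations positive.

From dC/dt = 0: 0.0129H* = 0.0367, so H* = 2.84.
From dB/dt = 0: 0.357(1 - B*/653) = 0.0191·2.84, giving B* = 653·(1 - 0.152) = 554.
From dH/dt = 0: 0.00523·554 - 0.208 = 0.0474C*, so C* = 2.69/0.0474 = 56.7.

B* ≈ 554, H* ≈ 2.84, C* ≈ 56.7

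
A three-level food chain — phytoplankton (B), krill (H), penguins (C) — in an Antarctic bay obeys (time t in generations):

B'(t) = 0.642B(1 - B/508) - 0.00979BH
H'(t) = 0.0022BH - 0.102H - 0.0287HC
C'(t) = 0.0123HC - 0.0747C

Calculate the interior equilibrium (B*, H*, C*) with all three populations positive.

B* ≈ 461, H* ≈ 6.07, C* ≈ 31.8

From dC/dt = 0: 0.0123H* = 0.0747, so H* = 6.07.
From dB/dt = 0: 0.642(1 - B*/508) = 0.00979·6.07, giving B* = 508·(1 - 0.0926) = 461.
From dH/dt = 0: 0.0022·461 - 0.102 = 0.0287C*, so C* = 0.912/0.0287 = 31.8.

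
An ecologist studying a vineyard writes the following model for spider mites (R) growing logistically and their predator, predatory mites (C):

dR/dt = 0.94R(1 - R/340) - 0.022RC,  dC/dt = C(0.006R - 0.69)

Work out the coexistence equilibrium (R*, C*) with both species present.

R* ≈ 115, C* ≈ 28.3

From dC/dt = 0 with C > 0: 0.006R* = 0.69, so R* = 115.
Substitute into dR/dt = 0: 0.94(1 - 115/340) = 0.022C*.
The bracket is 0.662, giving C* = 0.622/0.022 = 28.3.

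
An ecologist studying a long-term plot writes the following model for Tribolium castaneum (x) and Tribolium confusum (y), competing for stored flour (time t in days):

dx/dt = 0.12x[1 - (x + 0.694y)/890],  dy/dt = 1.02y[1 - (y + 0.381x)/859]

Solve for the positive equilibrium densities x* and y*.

x* ≈ 399, y* ≈ 707

Setting both brackets to zero gives the nullclines x + 0.694y = 890 and 0.381x + y = 859.
Substituting y = 859 - 0.381x into the first: x(1 - 0.694·0.381) = 890 - 0.694·859.
So x* = 294/0.736 = 399, and then y* = 859 - 0.381·399 = 707.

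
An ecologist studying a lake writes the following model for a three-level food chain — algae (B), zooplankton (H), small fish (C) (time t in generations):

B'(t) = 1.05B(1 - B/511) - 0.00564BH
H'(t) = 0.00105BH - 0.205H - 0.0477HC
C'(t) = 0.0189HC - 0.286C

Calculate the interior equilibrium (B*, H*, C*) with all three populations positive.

B* ≈ 469, H* ≈ 15.1, C* ≈ 6.04

From dC/dt = 0: 0.0189H* = 0.286, so H* = 15.1.
From dB/dt = 0: 1.05(1 - B*/511) = 0.00564·15.1, giving B* = 511·(1 - 0.0813) = 469.
From dH/dt = 0: 0.00105·469 - 0.205 = 0.0477C*, so C* = 0.288/0.0477 = 6.04.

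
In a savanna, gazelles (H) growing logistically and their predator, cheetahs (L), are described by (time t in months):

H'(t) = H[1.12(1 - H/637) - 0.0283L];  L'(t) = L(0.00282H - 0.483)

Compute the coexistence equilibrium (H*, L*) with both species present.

H* ≈ 171, L* ≈ 28.9

From dL/dt = 0 with L > 0: 0.00282H* = 0.483, so H* = 171.
Substitute into dH/dt = 0: 1.12(1 - 171/637) = 0.0283L*.
The bracket is 0.731, giving L* = 0.819/0.0283 = 28.9.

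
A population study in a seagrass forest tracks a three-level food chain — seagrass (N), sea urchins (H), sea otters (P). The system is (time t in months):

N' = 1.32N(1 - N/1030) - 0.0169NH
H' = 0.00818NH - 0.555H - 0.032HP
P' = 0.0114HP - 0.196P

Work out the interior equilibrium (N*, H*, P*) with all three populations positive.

N* ≈ 803, H* ≈ 17.2, P* ≈ 188

From dP/dt = 0: 0.0114H* = 0.196, so H* = 17.2.
From dN/dt = 0: 1.32(1 - N*/1030) = 0.0169·17.2, giving N* = 1030·(1 - 0.22) = 803.
From dH/dt = 0: 0.00818·803 - 0.555 = 0.032P*, so P* = 6.02/0.032 = 188.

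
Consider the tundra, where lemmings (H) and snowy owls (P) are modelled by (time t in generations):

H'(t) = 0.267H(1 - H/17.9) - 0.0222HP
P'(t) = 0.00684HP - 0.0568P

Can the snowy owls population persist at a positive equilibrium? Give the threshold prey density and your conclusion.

Threshold H = 8.3; K > 8.3, so yes, the predator persists.

The predator equation gives dP/dt > 0 only when H > 0.0568/0.00684 = 8.3.
Without the predator, H → K = 17.9. Since 17.9 > 8.3, the predator can invade and persist.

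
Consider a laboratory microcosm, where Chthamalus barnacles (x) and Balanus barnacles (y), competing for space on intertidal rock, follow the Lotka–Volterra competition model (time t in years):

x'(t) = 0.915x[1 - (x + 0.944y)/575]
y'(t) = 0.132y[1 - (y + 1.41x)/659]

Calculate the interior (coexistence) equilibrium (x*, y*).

Setting both brackets to zero gives the nullclines x + 0.944y = 575 and 1.41x + y = 659.
Substituting y = 659 - 1.41x into the first: x(1 - 0.944·1.41) = 575 - 0.944·659.
So x* = -47.1/-0.331 = 142, and then y* = 659 - 1.41·142 = 458.

x* ≈ 142, y* ≈ 458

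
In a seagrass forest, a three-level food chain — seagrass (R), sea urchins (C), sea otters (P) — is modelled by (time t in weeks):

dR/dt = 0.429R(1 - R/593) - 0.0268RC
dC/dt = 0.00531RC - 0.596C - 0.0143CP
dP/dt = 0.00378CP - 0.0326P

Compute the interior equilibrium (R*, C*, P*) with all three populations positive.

From dP/dt = 0: 0.00378C* = 0.0326, so C* = 8.62.
From dR/dt = 0: 0.429(1 - R*/593) = 0.0268·8.62, giving R* = 593·(1 - 0.539) = 274.
From dC/dt = 0: 0.00531·274 - 0.596 = 0.0143P*, so P* = 0.856/0.0143 = 59.9.

R* ≈ 274, C* ≈ 8.62, P* ≈ 59.9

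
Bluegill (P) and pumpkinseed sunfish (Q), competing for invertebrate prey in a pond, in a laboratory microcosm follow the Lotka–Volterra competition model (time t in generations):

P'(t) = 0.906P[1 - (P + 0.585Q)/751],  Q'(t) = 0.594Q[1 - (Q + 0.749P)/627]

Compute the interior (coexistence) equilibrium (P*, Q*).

P* ≈ 684, Q* ≈ 115

Setting both brackets to zero gives the nullclines P + 0.585Q = 751 and 0.749P + Q = 627.
Substituting Q = 627 - 0.749P into the first: P(1 - 0.585·0.749) = 751 - 0.585·627.
So P* = 384/0.562 = 684, and then Q* = 627 - 0.749·684 = 115.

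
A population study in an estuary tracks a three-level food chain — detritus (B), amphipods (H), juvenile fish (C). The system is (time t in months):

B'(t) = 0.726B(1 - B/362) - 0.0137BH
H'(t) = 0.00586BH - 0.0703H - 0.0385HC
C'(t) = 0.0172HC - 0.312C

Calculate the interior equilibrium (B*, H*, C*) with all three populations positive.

B* ≈ 238, H* ≈ 18.1, C* ≈ 34.4

From dC/dt = 0: 0.0172H* = 0.312, so H* = 18.1.
From dB/dt = 0: 0.726(1 - B*/362) = 0.0137·18.1, giving B* = 362·(1 - 0.342) = 238.
From dH/dt = 0: 0.00586·238 - 0.0703 = 0.0385C*, so C* = 1.32/0.0385 = 34.4.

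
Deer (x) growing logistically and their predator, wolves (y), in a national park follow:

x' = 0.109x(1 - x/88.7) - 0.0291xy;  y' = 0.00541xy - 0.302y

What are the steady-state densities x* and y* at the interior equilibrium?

From dy/dt = 0 with y > 0: 0.00541x* = 0.302, so x* = 55.8.
Substitute into dx/dt = 0: 0.109(1 - 55.8/88.7) = 0.0291y*.
The bracket is 0.371, giving y* = 0.0404/0.0291 = 1.39.

x* ≈ 55.8, y* ≈ 1.39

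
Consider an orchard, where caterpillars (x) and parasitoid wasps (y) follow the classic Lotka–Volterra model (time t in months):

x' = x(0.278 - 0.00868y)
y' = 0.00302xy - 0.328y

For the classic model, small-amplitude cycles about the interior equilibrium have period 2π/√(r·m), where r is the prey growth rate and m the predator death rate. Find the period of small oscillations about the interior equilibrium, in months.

T ≈ 20.8 months

Here r = 0.278 and m = 0.328, so r·m = 0.0912.
ω = √0.0912 = 0.302 per month, hence T = 2π/ω ≈ 20.8 months.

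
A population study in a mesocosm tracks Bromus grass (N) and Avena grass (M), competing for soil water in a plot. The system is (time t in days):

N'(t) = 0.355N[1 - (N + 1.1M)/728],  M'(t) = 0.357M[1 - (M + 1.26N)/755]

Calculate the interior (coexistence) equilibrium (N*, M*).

N* ≈ 266, M* ≈ 420

Setting both brackets to zero gives the nullclines N + 1.1M = 728 and 1.26N + M = 755.
Substituting M = 755 - 1.26N into the first: N(1 - 1.1·1.26) = 728 - 1.1·755.
So N* = -103/-0.386 = 266, and then M* = 755 - 1.26·266 = 420.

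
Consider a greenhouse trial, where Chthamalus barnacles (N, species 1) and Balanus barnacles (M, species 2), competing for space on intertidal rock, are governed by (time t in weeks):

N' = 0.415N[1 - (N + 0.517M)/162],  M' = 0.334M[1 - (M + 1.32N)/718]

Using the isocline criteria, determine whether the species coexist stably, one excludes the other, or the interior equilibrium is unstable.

species 2 excludes species 1

Compare the nullcline intercepts: K1/α12 = 162/0.517 = 313 < K2 = 718; K2/α21 = 718/1.32 = 544 > K1 = 162.
Since the inequalities point opposite ways, species 2 can invade but species 1 cannot.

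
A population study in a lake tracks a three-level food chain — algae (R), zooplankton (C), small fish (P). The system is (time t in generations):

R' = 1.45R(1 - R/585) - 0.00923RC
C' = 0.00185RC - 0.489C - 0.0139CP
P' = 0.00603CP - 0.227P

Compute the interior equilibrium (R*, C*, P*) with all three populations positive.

From dP/dt = 0: 0.00603C* = 0.227, so C* = 37.6.
From dR/dt = 0: 1.45(1 - R*/585) = 0.00923·37.6, giving R* = 585·(1 - 0.24) = 445.
From dC/dt = 0: 0.00185·445 - 0.489 = 0.0139P*, so P* = 0.334/0.0139 = 24.

R* ≈ 445, C* ≈ 37.6, P* ≈ 24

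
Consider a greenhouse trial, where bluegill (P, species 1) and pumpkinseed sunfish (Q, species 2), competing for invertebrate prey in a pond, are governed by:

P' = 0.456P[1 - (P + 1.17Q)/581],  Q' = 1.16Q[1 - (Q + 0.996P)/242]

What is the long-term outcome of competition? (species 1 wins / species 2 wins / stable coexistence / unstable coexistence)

Compare the nullcline intercepts: K1/α12 = 581/1.17 = 497 > K2 = 242; K2/α21 = 242/0.996 = 243 < K1 = 581.
Since the inequalities point opposite ways, species 1 can invade but species 2 cannot.

species 1 excludes species 2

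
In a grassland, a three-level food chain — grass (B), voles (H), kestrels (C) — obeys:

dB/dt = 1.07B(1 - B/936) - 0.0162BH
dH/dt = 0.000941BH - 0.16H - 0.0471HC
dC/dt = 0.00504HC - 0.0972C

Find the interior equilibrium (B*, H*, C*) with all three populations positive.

B* ≈ 663, H* ≈ 19.3, C* ≈ 9.84

From dC/dt = 0: 0.00504H* = 0.0972, so H* = 19.3.
From dB/dt = 0: 1.07(1 - B*/936) = 0.0162·19.3, giving B* = 936·(1 - 0.292) = 663.
From dH/dt = 0: 0.000941·663 - 0.16 = 0.0471C*, so C* = 0.464/0.0471 = 9.84.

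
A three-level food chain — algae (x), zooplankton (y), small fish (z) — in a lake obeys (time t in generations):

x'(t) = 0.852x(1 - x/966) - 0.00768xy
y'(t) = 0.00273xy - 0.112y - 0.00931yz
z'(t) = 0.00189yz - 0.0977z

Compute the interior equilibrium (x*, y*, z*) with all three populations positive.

From dz/dt = 0: 0.00189y* = 0.0977, so y* = 51.7.
From dx/dt = 0: 0.852(1 - x*/966) = 0.00768·51.7, giving x* = 966·(1 - 0.466) = 516.
From dy/dt = 0: 0.00273·516 - 0.112 = 0.00931z*, so z* = 1.3/0.00931 = 139.

x* ≈ 516, y* ≈ 51.7, z* ≈ 139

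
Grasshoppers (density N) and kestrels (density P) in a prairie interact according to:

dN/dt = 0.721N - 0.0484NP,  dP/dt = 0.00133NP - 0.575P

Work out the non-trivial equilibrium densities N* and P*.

Set dP/dt = 0 with P > 0: 0.00133N - 0.575 = 0, so N* = 0.575/0.00133 = 432.
Set dN/dt = 0 with N > 0: 0.721 - 0.0484P = 0, so P* = 0.721/0.0484 = 14.9.

N* ≈ 432, P* ≈ 14.9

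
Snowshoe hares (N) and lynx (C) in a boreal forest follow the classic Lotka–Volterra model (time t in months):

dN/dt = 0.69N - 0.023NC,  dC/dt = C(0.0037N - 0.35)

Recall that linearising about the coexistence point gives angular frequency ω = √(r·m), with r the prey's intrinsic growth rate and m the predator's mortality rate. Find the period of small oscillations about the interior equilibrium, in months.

Here r = 0.69 and m = 0.35, so r·m = 0.241.
ω = √0.241 = 0.491 per month, hence T = 2π/ω ≈ 12.8 months.

T ≈ 12.8 months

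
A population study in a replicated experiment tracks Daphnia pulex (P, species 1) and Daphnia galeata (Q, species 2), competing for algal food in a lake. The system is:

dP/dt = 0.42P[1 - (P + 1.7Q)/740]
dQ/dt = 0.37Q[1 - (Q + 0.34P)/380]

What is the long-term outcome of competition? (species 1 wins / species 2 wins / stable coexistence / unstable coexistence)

stable coexistence

Compare the nullcline intercepts: K1/α12 = 740/1.7 = 435 > K2 = 380; K2/α21 = 380/0.34 = 1120 > K1 = 740.
Since both inequalities hold, each species can invade when rare, so the interior equilibrium is stable.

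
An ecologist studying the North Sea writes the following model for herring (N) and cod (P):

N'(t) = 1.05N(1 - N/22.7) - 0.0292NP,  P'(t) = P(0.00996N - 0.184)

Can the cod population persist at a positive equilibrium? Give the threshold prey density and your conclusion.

Threshold N = 18.5; K > 18.5, so yes, the predator persists.

The predator equation gives dP/dt > 0 only when N > 0.184/0.00996 = 18.5.
Without the predator, N → K = 22.7. Since 22.7 > 18.5, the predator can invade and persist.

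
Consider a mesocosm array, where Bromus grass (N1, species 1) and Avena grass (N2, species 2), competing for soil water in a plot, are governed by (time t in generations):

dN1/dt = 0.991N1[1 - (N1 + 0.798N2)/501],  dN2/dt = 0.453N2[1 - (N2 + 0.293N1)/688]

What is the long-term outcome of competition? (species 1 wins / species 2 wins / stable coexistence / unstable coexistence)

Compare the nullcline intercepts: K1/α12 = 501/0.798 = 628 < K2 = 688; K2/α21 = 688/0.293 = 2350 > K1 = 501.
Since the inequalities point opposite ways, species 2 can invade but species 1 cannot.

species 2 excludes species 1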